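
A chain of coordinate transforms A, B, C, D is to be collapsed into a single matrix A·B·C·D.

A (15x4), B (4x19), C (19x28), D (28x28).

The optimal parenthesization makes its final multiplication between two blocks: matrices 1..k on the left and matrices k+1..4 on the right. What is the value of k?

Adjacent pairs: AB = 15·4·19 = 1140; BC = 4·19·28 = 2128; CD = 19·28·28 = 14896.
Length 3: A..C: k=1: 0+2128+15·4·28=3808; k=2: 1140+0+15·19·28=9120 → min 3808 | B..D: k=2: 0+14896+4·19·28=17024; k=3: 2128+0+4·28·28=5264 → min 5264.
Top-level splits: k=1: (A..A)·(B..D) → 0+5264+15·4·28 = 6944; k=2: (A..B)·(C..D) → 1140+14896+15·19·28 = 24016; k=3: (A..C)·(D..D) → 3808+0+15·28·28 = 15568.
Best split is after A, i.e. k = 1.

1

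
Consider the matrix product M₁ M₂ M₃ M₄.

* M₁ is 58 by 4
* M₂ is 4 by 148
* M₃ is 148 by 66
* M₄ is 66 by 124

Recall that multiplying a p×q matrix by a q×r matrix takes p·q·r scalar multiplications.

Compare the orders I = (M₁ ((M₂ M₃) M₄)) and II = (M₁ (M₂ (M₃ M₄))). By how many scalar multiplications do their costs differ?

Order I = (M₁ ((M₂ M₃) M₄)): (M₂ M₃): 4×148 by 148×66 → 4×66, cost 4·148·66 = 39072; ((M₂ M₃) M₄): 4×66 by 66×124 → 4×124, cost 4·66·124 = 32736; cumulative 71808; (M₁ ((M₂ M₃) M₄)): 58×4 by 4×124 → 58×124, cost 58·4·124 = 28768; cumulative 100576. Total 100576.
Order II = (M₁ (M₂ (M₃ M₄))): (M₃ M₄): 148×66 by 66×124 → 148×124, cost 148·66·124 = 1211232; (M₂ (M₃ M₄)): 4×148 by 148×124 → 4×124, cost 4·148·124 = 73408; cumulative 1284640; (M₁ (M₂ (M₃ M₄))): 58×4 by 4×124 → 58×124, cost 58·4·124 = 28768; cumulative 1313408. Total 1313408.
Difference: |100576 − 1313408| = 1212832.

1212832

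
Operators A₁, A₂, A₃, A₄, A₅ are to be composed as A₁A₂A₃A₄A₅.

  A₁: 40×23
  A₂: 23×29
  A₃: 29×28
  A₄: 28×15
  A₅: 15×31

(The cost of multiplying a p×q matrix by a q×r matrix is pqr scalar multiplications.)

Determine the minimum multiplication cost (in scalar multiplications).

54585

Adjacent pairs: A₁A₂ = 40·23·29 = 26680; A₂A₃ = 23·29·28 = 18676; A₃A₄ = 29·28·15 = 12180; A₄A₅ = 28·15·31 = 13020.
Length 3: A₁..A₃: k=1: 0+18676+40·23·28=44436; k=2: 26680+0+40·29·28=59160 → min 44436 | A₂..A₄: k=2: 0+12180+23·29·15=22185; k=3: 18676+0+23·28·15=28336 → min 22185 | A₃..A₅: k=3: 0+13020+29·28·31=38192; k=4: 12180+0+29·15·31=25665 → min 25665.
Length 4: A₁..A₄: k=1: 0+22185+40·23·15=35985; k=2: 26680+12180+40·29·15=56260; k=3: 44436+0+40·28·15=61236 → min 35985 | A₂..A₅: k=2: 0+25665+23·29·31=46342; k=3: 18676+13020+23·28·31=51660; k=4: 22185+0+23·15·31=32880 → min 32880.
Length 5: A₁..A₅: k=1: 0+32880+40·23·31=61400; k=2: 26680+25665+40·29·31=88305; k=3: 44436+13020+40·28·31=92176; k=4: 35985+0+40·15·31=54585 → min 54585.
Optimal order: ((A₁(A₂(A₃A₄)))A₅) with cost 54585.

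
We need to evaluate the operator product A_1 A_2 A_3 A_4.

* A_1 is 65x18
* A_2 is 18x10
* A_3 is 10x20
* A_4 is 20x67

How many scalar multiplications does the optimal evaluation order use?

68650

Adjacent pairs: A_1A_2 = 65·18·10 = 11700; A_2A_3 = 18·10·20 = 3600; A_3A_4 = 10·20·67 = 13400.
Length 3: A_1..A_3: k=1: 0+3600+65·18·20=27000; k=2: 11700+0+65·10·20=24700 → min 24700 | A_2..A_4: k=2: 0+13400+18·10·67=25460; k=3: 3600+0+18·20·67=27720 → min 25460.
Length 4: A_1..A_4: k=1: 0+25460+65·18·67=103850; k=2: 11700+13400+65·10·67=68650; k=3: 24700+0+65·20·67=111800 → min 68650.
Optimal order: ((A_1 A_2) (A_3 A_4)) with cost 68650.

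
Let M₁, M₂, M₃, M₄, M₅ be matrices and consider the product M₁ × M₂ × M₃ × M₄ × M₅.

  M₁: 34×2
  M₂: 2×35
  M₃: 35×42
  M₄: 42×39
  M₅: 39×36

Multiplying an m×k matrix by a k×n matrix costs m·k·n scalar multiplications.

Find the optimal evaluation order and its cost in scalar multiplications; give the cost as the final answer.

11472

Adjacent pairs: M₁M₂ = 34·2·35 = 2380; M₂M₃ = 2·35·42 = 2940; M₃M₄ = 35·42·39 = 57330; M₄M₅ = 42·39·36 = 58968.
Length 3: M₁..M₃: k=1: 0+2940+34·2·42=5796; k=2: 2380+0+34·35·42=52360 → min 5796 | M₂..M₄: k=2: 0+57330+2·35·39=60060; k=3: 2940+0+2·42·39=6216 → min 6216 | M₃..M₅: k=3: 0+58968+35·42·36=111888; k=4: 57330+0+35·39·36=106470 → min 106470.
Length 4: M₁..M₄: k=1: 0+6216+34·2·39=8868; k=2: 2380+57330+34·35·39=106120; k=3: 5796+0+34·42·39=61488 → min 8868 | M₂..M₅: k=2: 0+106470+2·35·36=108990; k=3: 2940+58968+2·42·36=64932; k=4: 6216+0+2·39·36=9024 → min 9024.
Length 5: M₁..M₅: k=1: 0+9024+34·2·36=11472; k=2: 2380+106470+34·35·36=151690; k=3: 5796+58968+34·42·36=116172; k=4: 8868+0+34·39·36=56604 → min 11472.
Optimal parenthesization: (M₁ × (((M₂ × M₃) × M₄) × M₅)) with cost 11472.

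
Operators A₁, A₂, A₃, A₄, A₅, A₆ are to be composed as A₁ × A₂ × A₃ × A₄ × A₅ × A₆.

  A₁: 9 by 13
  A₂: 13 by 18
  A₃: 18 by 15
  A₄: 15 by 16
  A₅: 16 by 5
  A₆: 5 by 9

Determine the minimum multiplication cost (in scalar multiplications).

4710

Adjacent pairs: A₁A₂ = 9·13·18 = 2106; A₂A₃ = 13·18·15 = 3510; A₃A₄ = 18·15·16 = 4320; A₄A₅ = 15·16·5 = 1200; A₅A₆ = 16·5·9 = 720.
Length 3: A₁..A₃: k=1: 0+3510+9·13·15=5265; k=2: 2106+0+9·18·15=4536 → min 4536 | A₂..A₄: k=2: 0+4320+13·18·16=8064; k=3: 3510+0+13·15·16=6630 → min 6630 | A₃..A₅: k=3: 0+1200+18·15·5=2550; k=4: 4320+0+18·16·5=5760 → min 2550 | A₄..A₆: k=4: 0+720+15·16·9=2880; k=5: 1200+0+15·5·9=1875 → min 1875.
Length 4: A₁..A₄: k=1: 0+6630+9·13·16=8502; k=2: 2106+4320+9·18·16=9018; k=3: 4536+0+9·15·16=6696 → min 6696 | A₂..A₅: k=2: 0+2550+13·18·5=3720; k=3: 3510+1200+13·15·5=5685; k=4: 6630+0+13·16·5=7670 → min 3720 | A₃..A₆: k=3: 0+1875+18·15·9=4305; k=4: 4320+720+18·16·9=7632; k=5: 2550+0+18·5·9=3360 → min 3360.
Length 5: A₁..A₅: k=1: 0+3720+9·13·5=4305; k=2: 2106+2550+9·18·5=5466; k=3: 4536+1200+9·15·5=6411; k=4: 6696+0+9·16·5=7416 → min 4305 | A₂..A₆: k=2: 0+3360+13·18·9=5466; k=3: 3510+1875+13·15·9=7140; k=4: 6630+720+13·16·9=9222; k=5: 3720+0+13·5·9=4305 → min 4305.
Length 6: A₁..A₆: k=1: 0+4305+9·13·9=5358; k=2: 2106+3360+9·18·9=6924; k=3: 4536+1875+9·15·9=7626; k=4: 6696+720+9·16·9=8712; k=5: 4305+0+9·5·9=4710 → min 4710.
Optimal order: ((A₁ × (A₂ × (A₃ × (A₄ × A₅)))) × A₆) with cost 4710.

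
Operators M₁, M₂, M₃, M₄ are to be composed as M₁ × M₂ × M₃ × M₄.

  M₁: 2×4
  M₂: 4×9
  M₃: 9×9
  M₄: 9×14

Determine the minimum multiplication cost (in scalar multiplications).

486

Adjacent pairs: M₁M₂ = 2·4·9 = 72; M₂M₃ = 4·9·9 = 324; M₃M₄ = 9·9·14 = 1134.
Length 3: M₁..M₃: k=1: 0+324+2·4·9=396; k=2: 72+0+2·9·9=234 → min 234 | M₂..M₄: k=2: 0+1134+4·9·14=1638; k=3: 324+0+4·9·14=828 → min 828.
Length 4: M₁..M₄: k=1: 0+828+2·4·14=940; k=2: 72+1134+2·9·14=1458; k=3: 234+0+2·9·14=486 → min 486.
Optimal order: (((M₁ × M₂) × M₃) × M₄) with cost 486.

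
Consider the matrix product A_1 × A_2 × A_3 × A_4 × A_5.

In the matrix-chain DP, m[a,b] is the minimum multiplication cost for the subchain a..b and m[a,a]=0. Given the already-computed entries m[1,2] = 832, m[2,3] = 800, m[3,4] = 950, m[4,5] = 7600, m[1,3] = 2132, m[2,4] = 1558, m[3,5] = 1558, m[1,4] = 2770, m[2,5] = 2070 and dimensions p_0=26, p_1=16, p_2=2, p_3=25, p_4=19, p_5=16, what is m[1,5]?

3222

m[1,5] = min over k∈[1,4] of m[1,k]+m[k+1,5]+p_{0}·p_k·p_{5}.
k=1: 0 + 2070 + 26·16·16 = 8726; k=2: 832 + 1558 + 26·2·16 = 3222; k=3: 2132 + 7600 + 26·25·16 = 20132; k=4: 2770 + 0 + 26·19·16 = 10674.
Minimum: 3222 at k=2.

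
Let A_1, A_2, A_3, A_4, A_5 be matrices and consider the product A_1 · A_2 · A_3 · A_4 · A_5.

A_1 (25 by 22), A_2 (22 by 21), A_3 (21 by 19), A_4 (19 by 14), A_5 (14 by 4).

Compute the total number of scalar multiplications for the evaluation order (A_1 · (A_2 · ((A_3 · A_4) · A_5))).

10810

(A_3 · A_4): 21×19 by 19×14 → 21×14, cost 21·19·14 = 5586
((A_3 · A_4) · A_5): 21×14 by 14×4 → 21×4, cost 21·14·4 = 1176; cumulative 6762
(A_2 · ((A_3 · A_4) · A_5)): 22×21 by 21×4 → 22×4, cost 22·21·4 = 1848; cumulative 8610
(A_1 · (A_2 · ((A_3 · A_4) · A_5))): 25×22 by 22×4 → 25×4, cost 25·22·4 = 2200; cumulative 10810
Total: 10810 scalar multiplications.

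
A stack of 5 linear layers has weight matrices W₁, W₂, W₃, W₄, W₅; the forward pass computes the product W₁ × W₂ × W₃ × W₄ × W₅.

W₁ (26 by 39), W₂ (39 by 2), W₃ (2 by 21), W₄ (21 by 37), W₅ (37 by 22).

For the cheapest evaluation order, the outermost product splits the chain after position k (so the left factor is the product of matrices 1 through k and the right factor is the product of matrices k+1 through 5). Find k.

Adjacent pairs: W₁W₂ = 26·39·2 = 2028; W₂W₃ = 39·2·21 = 1638; W₃W₄ = 2·21·37 = 1554; W₄W₅ = 21·37·22 = 17094.
Length 3: W₁..W₃: k=1: 0+1638+26·39·21=22932; k=2: 2028+0+26·2·21=3120 → min 3120 | W₂..W₄: k=2: 0+1554+39·2·37=4440; k=3: 1638+0+39·21·37=31941 → min 4440 | W₃..W₅: k=3: 0+17094+2·21·22=18018; k=4: 1554+0+2·37·22=3182 → min 3182.
Length 4: W₁..W₄: k=1: 0+4440+26·39·37=41958; k=2: 2028+1554+26·2·37=5506; k=3: 3120+0+26·21·37=23322 → min 5506 | W₂..W₅: k=2: 0+3182+39·2·22=4898; k=3: 1638+17094+39·21·22=36750; k=4: 4440+0+39·37·22=36186 → min 4898.
Top-level splits: k=1: (W₁..W₁)·(W₂..W₅) → 0+4898+26·39·22 = 27206; k=2: (W₁..W₂)·(W₃..W₅) → 2028+3182+26·2·22 = 6354; k=3: (W₁..W₃)·(W₄..W₅) → 3120+17094+26·21·22 = 32226; k=4: (W₁..W₄)·(W₅..W₅) → 5506+0+26·37·22 = 26670.
Best split is after W₂, i.e. k = 2.

2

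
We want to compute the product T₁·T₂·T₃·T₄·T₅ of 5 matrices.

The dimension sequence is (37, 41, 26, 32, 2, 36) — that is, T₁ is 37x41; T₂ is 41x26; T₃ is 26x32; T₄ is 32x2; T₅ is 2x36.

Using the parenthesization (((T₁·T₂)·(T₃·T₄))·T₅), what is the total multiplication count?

45694

(T₁·T₂): 37×41 by 41×26 → 37×26, cost 37·41·26 = 39442
(T₃·T₄): 26×32 by 32×2 → 26×2, cost 26·32·2 = 1664
((T₁·T₂)·(T₃·T₄)): 37×26 by 26×2 → 37×2, cost 37·26·2 = 1924; cumulative 43030
(((T₁·T₂)·(T₃·T₄))·T₅): 37×2 by 2×36 → 37×36, cost 37·2·36 = 2664; cumulative 45694
Total: 45694 scalar multiplications.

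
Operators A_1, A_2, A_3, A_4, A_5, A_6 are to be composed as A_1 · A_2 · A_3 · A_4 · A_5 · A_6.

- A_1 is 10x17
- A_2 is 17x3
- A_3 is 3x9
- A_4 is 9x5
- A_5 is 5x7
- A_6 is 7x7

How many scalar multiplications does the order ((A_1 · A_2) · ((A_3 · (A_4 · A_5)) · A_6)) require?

(A_1 · A_2): 10×17 by 17×3 → 10×3, cost 10·17·3 = 510
(A_4 · A_5): 9×5 by 5×7 → 9×7, cost 9·5·7 = 315
(A_3 · (A_4 · A_5)): 3×9 by 9×7 → 3×7, cost 3·9·7 = 189; cumulative 504
((A_3 · (A_4 · A_5)) · A_6): 3×7 by 7×7 → 3×7, cost 3·7·7 = 147; cumulative 651
((A_1 · A_2) · ((A_3 · (A_4 · A_5)) · A_6)): 10×3 by 3×7 → 10×7, cost 10·3·7 = 210; cumulative 1371
Total: 1371 scalar multiplications.

1371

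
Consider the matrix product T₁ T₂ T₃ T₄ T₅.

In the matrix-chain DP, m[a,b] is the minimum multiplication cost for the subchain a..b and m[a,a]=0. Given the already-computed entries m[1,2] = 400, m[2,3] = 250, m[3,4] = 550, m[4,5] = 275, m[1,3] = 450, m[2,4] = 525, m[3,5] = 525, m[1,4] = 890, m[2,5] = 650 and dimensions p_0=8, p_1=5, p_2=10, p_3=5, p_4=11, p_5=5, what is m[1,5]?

850

m[1,5] = min over k∈[1,4] of m[1,k]+m[k+1,5]+p_{0}·p_k·p_{5}.
k=1: 0 + 650 + 8·5·5 = 850; k=2: 400 + 525 + 8·10·5 = 1325; k=3: 450 + 275 + 8·5·5 = 925; k=4: 890 + 0 + 8·11·5 = 1330.
Minimum: 850 at k=1.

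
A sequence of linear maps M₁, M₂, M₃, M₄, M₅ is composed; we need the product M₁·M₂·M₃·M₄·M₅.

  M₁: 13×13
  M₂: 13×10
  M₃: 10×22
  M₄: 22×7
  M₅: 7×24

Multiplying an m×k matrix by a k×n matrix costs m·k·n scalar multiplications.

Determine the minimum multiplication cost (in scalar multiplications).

5817

Adjacent pairs: M₁M₂ = 13·13·10 = 1690; M₂M₃ = 13·10·22 = 2860; M₃M₄ = 10·22·7 = 1540; M₄M₅ = 22·7·24 = 3696.
Length 3: M₁..M₃: k=1: 0+2860+13·13·22=6578; k=2: 1690+0+13·10·22=4550 → min 4550 | M₂..M₄: k=2: 0+1540+13·10·7=2450; k=3: 2860+0+13·22·7=4862 → min 2450 | M₃..M₅: k=3: 0+3696+10·22·24=8976; k=4: 1540+0+10·7·24=3220 → min 3220.
Length 4: M₁..M₄: k=1: 0+2450+13·13·7=3633; k=2: 1690+1540+13·10·7=4140; k=3: 4550+0+13·22·7=6552 → min 3633 | M₂..M₅: k=2: 0+3220+13·10·24=6340; k=3: 2860+3696+13·22·24=13420; k=4: 2450+0+13·7·24=4634 → min 4634.
Length 5: M₁..M₅: k=1: 0+4634+13·13·24=8690; k=2: 1690+3220+13·10·24=8030; k=3: 4550+3696+13·22·24=15110; k=4: 3633+0+13·7·24=5817 → min 5817.
Optimal order: ((M₁·(M₂·(M₃·M₄)))·M₅) with cost 5817.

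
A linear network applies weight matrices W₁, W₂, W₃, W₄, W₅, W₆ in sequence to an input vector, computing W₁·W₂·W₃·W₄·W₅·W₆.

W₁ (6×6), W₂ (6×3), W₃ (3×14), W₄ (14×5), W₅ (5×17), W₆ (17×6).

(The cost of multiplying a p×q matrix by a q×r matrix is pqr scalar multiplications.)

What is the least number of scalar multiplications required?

Adjacent pairs: W₁W₂ = 6·6·3 = 108; W₂W₃ = 6·3·14 = 252; W₃W₄ = 3·14·5 = 210; W₄W₅ = 14·5·17 = 1190; W₅W₆ = 5·17·6 = 510.
Length 3: W₁..W₃: k=1: 0+252+6·6·14=756; k=2: 108+0+6·3·14=360 → min 360 | W₂..W₄: k=2: 0+210+6·3·5=300; k=3: 252+0+6·14·5=672 → min 300 | W₃..W₅: k=3: 0+1190+3·14·17=1904; k=4: 210+0+3·5·17=465 → min 465 | W₄..W₆: k=4: 0+510+14·5·6=930; k=5: 1190+0+14·17·6=2618 → min 930.
Length 4: W₁..W₄: k=1: 0+300+6·6·5=480; k=2: 108+210+6·3·5=408; k=3: 360+0+6·14·5=780 → min 408 | W₂..W₅: k=2: 0+465+6·3·17=771; k=3: 252+1190+6·14·17=2870; k=4: 300+0+6·5·17=810 → min 771 | W₃..W₆: k=3: 0+930+3·14·6=1182; k=4: 210+510+3·5·6=810; k=5: 465+0+3·17·6=771 → min 771.
Length 5: W₁..W₅: k=1: 0+771+6·6·17=1383; k=2: 108+465+6·3·17=879; k=3: 360+1190+6·14·17=2978; k=4: 408+0+6·5·17=918 → min 879 | W₂..W₆: k=2: 0+771+6·3·6=879; k=3: 252+930+6·14·6=1686; k=4: 300+510+6·5·6=990; k=5: 771+0+6·17·6=1383 → min 879.
Length 6: W₁..W₆: k=1: 0+879+6·6·6=1095; k=2: 108+771+6·3·6=987; k=3: 360+930+6·14·6=1794; k=4: 408+510+6·5·6=1098; k=5: 879+0+6·17·6=1491 → min 987.
Optimal order: ((W₁·W₂)·(((W₃·W₄)·W₅)·W₆)) with cost 987.

987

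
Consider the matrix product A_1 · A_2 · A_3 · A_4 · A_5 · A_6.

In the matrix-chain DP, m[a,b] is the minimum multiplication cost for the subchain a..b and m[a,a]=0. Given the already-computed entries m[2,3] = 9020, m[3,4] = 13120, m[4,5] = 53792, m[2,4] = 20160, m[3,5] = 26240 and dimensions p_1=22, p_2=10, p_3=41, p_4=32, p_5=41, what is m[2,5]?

m[2,5] = min over k∈[2,4] of m[2,k]+m[k+1,5]+p_{1}·p_k·p_{5}.
k=2: 0 + 26240 + 22·10·41 = 35260; k=3: 9020 + 53792 + 22·41·41 = 99794; k=4: 20160 + 0 + 22·32·41 = 49024.
Minimum: 35260 at k=2.

35260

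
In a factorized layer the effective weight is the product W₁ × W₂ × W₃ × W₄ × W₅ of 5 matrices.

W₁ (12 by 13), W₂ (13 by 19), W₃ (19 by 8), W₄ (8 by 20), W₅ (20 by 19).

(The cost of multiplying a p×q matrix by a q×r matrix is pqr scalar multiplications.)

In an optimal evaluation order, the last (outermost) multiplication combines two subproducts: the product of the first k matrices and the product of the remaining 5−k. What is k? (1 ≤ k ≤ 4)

3

Adjacent pairs: W₁W₂ = 12·13·19 = 2964; W₂W₃ = 13·19·8 = 1976; W₃W₄ = 19·8·20 = 3040; W₄W₅ = 8·20·19 = 3040.
Length 3: W₁..W₃: k=1: 0+1976+12·13·8=3224; k=2: 2964+0+12·19·8=4788 → min 3224 | W₂..W₄: k=2: 0+3040+13·19·20=7980; k=3: 1976+0+13·8·20=4056 → min 4056 | W₃..W₅: k=3: 0+3040+19·8·19=5928; k=4: 3040+0+19·20·19=10260 → min 5928.
Length 4: W₁..W₄: k=1: 0+4056+12·13·20=7176; k=2: 2964+3040+12·19·20=10564; k=3: 3224+0+12·8·20=5144 → min 5144 | W₂..W₅: k=2: 0+5928+13·19·19=10621; k=3: 1976+3040+13·8·19=6992; k=4: 4056+0+13·20·19=8996 → min 6992.
Top-level splits: k=1: (W₁..W₁)·(W₂..W₅) → 0+6992+12·13·19 = 9956; k=2: (W₁..W₂)·(W₃..W₅) → 2964+5928+12·19·19 = 13224; k=3: (W₁..W₃)·(W₄..W₅) → 3224+3040+12·8·19 = 8088; k=4: (W₁..W₄)·(W₅..W₅) → 5144+0+12·20·19 = 9704.
Best split is after W₃, i.e. k = 3.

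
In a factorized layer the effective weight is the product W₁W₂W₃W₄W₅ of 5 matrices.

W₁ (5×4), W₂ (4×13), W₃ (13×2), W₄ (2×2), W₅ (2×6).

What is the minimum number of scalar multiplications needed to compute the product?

Adjacent pairs: W₁W₂ = 5·4·13 = 260; W₂W₃ = 4·13·2 = 104; W₃W₄ = 13·2·2 = 52; W₄W₅ = 2·2·6 = 24.
Length 3: W₁..W₃: k=1: 0+104+5·4·2=144; k=2: 260+0+5·13·2=390 → min 144 | W₂..W₄: k=2: 0+52+4·13·2=156; k=3: 104+0+4·2·2=120 → min 120 | W₃..W₅: k=3: 0+24+13·2·6=180; k=4: 52+0+13·2·6=208 → min 180.
Length 4: W₁..W₄: k=1: 0+120+5·4·2=160; k=2: 260+52+5·13·2=442; k=3: 144+0+5·2·2=164 → min 160 | W₂..W₅: k=2: 0+180+4·13·6=492; k=3: 104+24+4·2·6=176; k=4: 120+0+4·2·6=168 → min 168.
Length 5: W₁..W₅: k=1: 0+168+5·4·6=288; k=2: 260+180+5·13·6=830; k=3: 144+24+5·2·6=228; k=4: 160+0+5·2·6=220 → min 220.
Optimal order: ((W₁((W₂W₃)W₄))W₅) with cost 220.

220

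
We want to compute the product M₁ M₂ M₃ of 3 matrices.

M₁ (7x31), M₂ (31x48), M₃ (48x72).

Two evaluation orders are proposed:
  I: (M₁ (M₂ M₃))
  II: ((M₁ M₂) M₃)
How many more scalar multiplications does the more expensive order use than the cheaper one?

88152

Order I = (M₁ (M₂ M₃)): (M₂ M₃): 31×48 by 48×72 → 31×72, cost 31·48·72 = 107136; (M₁ (M₂ M₃)): 7×31 by 31×72 → 7×72, cost 7·31·72 = 15624; cumulative 122760. Total 122760.
Order II = ((M₁ M₂) M₃): (M₁ M₂): 7×31 by 31×48 → 7×48, cost 7·31·48 = 10416; ((M₁ M₂) M₃): 7×48 by 48×72 → 7×72, cost 7·48·72 = 24192; cumulative 34608. Total 34608.
Difference: |122760 − 34608| = 88152.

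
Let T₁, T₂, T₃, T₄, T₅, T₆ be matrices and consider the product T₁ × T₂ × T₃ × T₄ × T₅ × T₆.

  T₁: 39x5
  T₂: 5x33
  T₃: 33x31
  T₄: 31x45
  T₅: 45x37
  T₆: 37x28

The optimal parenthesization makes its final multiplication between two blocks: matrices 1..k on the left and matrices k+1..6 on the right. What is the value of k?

Adjacent pairs: T₁T₂ = 39·5·33 = 6435; T₂T₃ = 5·33·31 = 5115; T₃T₄ = 33·31·45 = 46035; T₄T₅ = 31·45·37 = 51615; T₅T₆ = 45·37·28 = 46620.
Length 3: T₁..T₃: k=1: 0+5115+39·5·31=11160; k=2: 6435+0+39·33·31=46332 → min 11160 | T₂..T₄: k=2: 0+46035+5·33·45=53460; k=3: 5115+0+5·31·45=12090 → min 12090 | T₃..T₅: k=3: 0+51615+33·31·37=89466; k=4: 46035+0+33·45·37=100980 → min 89466 | T₄..T₆: k=4: 0+46620+31·45·28=85680; k=5: 51615+0+31·37·28=83731 → min 83731.
Length 4: T₁..T₄: k=1: 0+12090+39·5·45=20865; k=2: 6435+46035+39·33·45=110385; k=3: 11160+0+39·31·45=65565 → min 20865 | T₂..T₅: k=2: 0+89466+5·33·37=95571; k=3: 5115+51615+5·31·37=62465; k=4: 12090+0+5·45·37=20415 → min 20415 | T₃..T₆: k=3: 0+83731+33·31·28=112375; k=4: 46035+46620+33·45·28=134235; k=5: 89466+0+33·37·28=123654 → min 112375.
Length 5: T₁..T₅: k=1: 0+20415+39·5·37=27630; k=2: 6435+89466+39·33·37=143520; k=3: 11160+51615+39·31·37=107508; k=4: 20865+0+39·45·37=85800 → min 27630 | T₂..T₆: k=2: 0+112375+5·33·28=116995; k=3: 5115+83731+5·31·28=93186; k=4: 12090+46620+5·45·28=65010; k=5: 20415+0+5·37·28=25595 → min 25595.
Top-level splits: k=1: (T₁..T₁)·(T₂..T₆) → 0+25595+39·5·28 = 31055; k=2: (T₁..T₂)·(T₃..T₆) → 6435+112375+39·33·28 = 154846; k=3: (T₁..T₃)·(T₄..T₆) → 11160+83731+39·31·28 = 128743; k=4: (T₁..T₄)·(T₅..T₆) → 20865+46620+39·45·28 = 116625; k=5: (T₁..T₅)·(T₆..T₆) → 27630+0+39·37·28 = 68034.
Best split is after T₁, i.e. k = 1.

1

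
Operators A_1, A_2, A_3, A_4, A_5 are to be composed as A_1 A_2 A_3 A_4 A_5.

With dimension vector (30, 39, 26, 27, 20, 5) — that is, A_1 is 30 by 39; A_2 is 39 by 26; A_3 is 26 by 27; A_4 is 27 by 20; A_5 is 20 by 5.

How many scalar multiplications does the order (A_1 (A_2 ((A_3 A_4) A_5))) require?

(A_3 A_4): 26×27 by 27×20 → 26×20, cost 26·27·20 = 14040
((A_3 A_4) A_5): 26×20 by 20×5 → 26×5, cost 26·20·5 = 2600; cumulative 16640
(A_2 ((A_3 A_4) A_5)): 39×26 by 26×5 → 39×5, cost 39·26·5 = 5070; cumulative 21710
(A_1 (A_2 ((A_3 A_4) A_5))): 30×39 by 39×5 → 30×5, cost 30·39·5 = 5850; cumulative 27560
Total: 27560 scalar multiplications.

27560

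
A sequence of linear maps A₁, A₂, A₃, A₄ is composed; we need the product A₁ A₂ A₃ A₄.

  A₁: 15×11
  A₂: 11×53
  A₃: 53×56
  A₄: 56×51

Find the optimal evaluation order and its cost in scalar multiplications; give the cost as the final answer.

72479

Adjacent pairs: A₁A₂ = 15·11·53 = 8745; A₂A₃ = 11·53·56 = 32648; A₃A₄ = 53·56·51 = 151368.
Length 3: A₁..A₃: k=1: 0+32648+15·11·56=41888; k=2: 8745+0+15·53·56=53265 → min 41888 | A₂..A₄: k=2: 0+151368+11·53·51=181101; k=3: 32648+0+11·56·51=64064 → min 64064.
Length 4: A₁..A₄: k=1: 0+64064+15·11·51=72479; k=2: 8745+151368+15·53·51=200658; k=3: 41888+0+15·56·51=84728 → min 72479.
Optimal parenthesization: (A₁ ((A₂ A₃) A₄)) with cost 72479.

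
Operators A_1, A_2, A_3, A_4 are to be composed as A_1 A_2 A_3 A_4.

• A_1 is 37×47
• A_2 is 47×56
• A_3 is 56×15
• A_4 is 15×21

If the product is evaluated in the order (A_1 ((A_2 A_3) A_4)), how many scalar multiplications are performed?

(A_2 A_3): 47×56 by 56×15 → 47×15, cost 47·56·15 = 39480
((A_2 A_3) A_4): 47×15 by 15×21 → 47×21, cost 47·15·21 = 14805; cumulative 54285
(A_1 ((A_2 A_3) A_4)): 37×47 by 47×21 → 37×21, cost 37·47·21 = 36519; cumulative 90804
Total: 90804 scalar multiplications.

90804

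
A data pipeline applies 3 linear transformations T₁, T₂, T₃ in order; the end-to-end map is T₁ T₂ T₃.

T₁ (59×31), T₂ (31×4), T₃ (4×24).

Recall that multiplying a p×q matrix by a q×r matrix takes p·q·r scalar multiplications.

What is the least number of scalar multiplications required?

12980

Order (T₁ (T₂ T₃)): (T₂ T₃): 31×4 by 4×24 → 31×24, cost 31·4·24 = 2976; (T₁ (T₂ T₃)): 59×31 by 31×24 → 59×24, cost 59·31·24 = 43896; cumulative 46872. Total 46872.
Order ((T₁ T₂) T₃): (T₁ T₂): 59×31 by 31×4 → 59×4, cost 59·31·4 = 7316; ((T₁ T₂) T₃): 59×4 by 4×24 → 59×24, cost 59·4·24 = 5664; cumulative 12980. Total 12980.
Minimum: 12980.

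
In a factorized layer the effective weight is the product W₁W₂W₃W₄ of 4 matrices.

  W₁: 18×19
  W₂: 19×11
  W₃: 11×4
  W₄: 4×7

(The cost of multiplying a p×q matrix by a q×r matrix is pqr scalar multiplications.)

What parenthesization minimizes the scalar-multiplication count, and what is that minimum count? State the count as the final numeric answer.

Adjacent pairs: W₁W₂ = 18·19·11 = 3762; W₂W₃ = 19·11·4 = 836; W₃W₄ = 11·4·7 = 308.
Length 3: W₁..W₃: k=1: 0+836+18·19·4=2204; k=2: 3762+0+18·11·4=4554 → min 2204 | W₂..W₄: k=2: 0+308+19·11·7=1771; k=3: 836+0+19·4·7=1368 → min 1368.
Length 4: W₁..W₄: k=1: 0+1368+18·19·7=3762; k=2: 3762+308+18·11·7=5456; k=3: 2204+0+18·4·7=2708 → min 2708.
Optimal parenthesization: ((W₁(W₂W₃))W₄) with cost 2708.

2708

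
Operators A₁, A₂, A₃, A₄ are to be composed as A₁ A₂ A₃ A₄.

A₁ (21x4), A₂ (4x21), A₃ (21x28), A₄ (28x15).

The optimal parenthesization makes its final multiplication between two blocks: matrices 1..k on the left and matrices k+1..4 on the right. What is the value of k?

1

Adjacent pairs: A₁A₂ = 21·4·21 = 1764; A₂A₃ = 4·21·28 = 2352; A₃A₄ = 21·28·15 = 8820.
Length 3: A₁..A₃: k=1: 0+2352+21·4·28=4704; k=2: 1764+0+21·21·28=14112 → min 4704 | A₂..A₄: k=2: 0+8820+4·21·15=10080; k=3: 2352+0+4·28·15=4032 → min 4032.
Top-level splits: k=1: (A₁..A₁)·(A₂..A₄) → 0+4032+21·4·15 = 5292; k=2: (A₁..A₂)·(A₃..A₄) → 1764+8820+21·21·15 = 17199; k=3: (A₁..A₃)·(A₄..A₄) → 4704+0+21·28·15 = 13524.
Best split is after A₁, i.e. k = 1.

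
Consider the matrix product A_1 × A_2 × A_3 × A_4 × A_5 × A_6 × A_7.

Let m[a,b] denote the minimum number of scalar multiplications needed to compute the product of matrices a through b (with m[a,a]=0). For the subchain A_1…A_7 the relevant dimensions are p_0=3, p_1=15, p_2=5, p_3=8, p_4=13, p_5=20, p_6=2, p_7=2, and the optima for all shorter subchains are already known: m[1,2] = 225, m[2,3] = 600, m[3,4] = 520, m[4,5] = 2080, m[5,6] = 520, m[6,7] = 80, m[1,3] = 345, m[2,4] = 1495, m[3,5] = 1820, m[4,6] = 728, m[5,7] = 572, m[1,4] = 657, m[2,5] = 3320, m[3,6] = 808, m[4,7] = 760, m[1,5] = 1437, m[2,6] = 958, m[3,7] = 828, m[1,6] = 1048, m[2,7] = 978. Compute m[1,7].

1060

m[1,7] = min over k∈[1,6] of m[1,k]+m[k+1,7]+p_{0}·p_k·p_{7}.
k=1: 0 + 978 + 3·15·2 = 1068; k=2: 225 + 828 + 3·5·2 = 1083; k=3: 345 + 760 + 3·8·2 = 1153; k=4: 657 + 572 + 3·13·2 = 1307; k=5: 1437 + 80 + 3·20·2 = 1637; k=6: 1048 + 0 + 3·2·2 = 1060.
Minimum: 1060 at k=6.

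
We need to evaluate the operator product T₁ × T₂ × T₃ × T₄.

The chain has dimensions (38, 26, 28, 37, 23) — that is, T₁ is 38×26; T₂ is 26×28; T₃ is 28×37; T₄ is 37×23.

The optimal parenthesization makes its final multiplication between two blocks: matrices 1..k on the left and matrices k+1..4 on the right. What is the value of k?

Adjacent pairs: T₁T₂ = 38·26·28 = 27664; T₂T₃ = 26·28·37 = 26936; T₃T₄ = 28·37·23 = 23828.
Length 3: T₁..T₃: k=1: 0+26936+38·26·37=63492; k=2: 27664+0+38·28·37=67032 → min 63492 | T₂..T₄: k=2: 0+23828+26·28·23=40572; k=3: 26936+0+26·37·23=49062 → min 40572.
Top-level splits: k=1: (T₁..T₁)·(T₂..T₄) → 0+40572+38·26·23 = 63296; k=2: (T₁..T₂)·(T₃..T₄) → 27664+23828+38·28·23 = 75964; k=3: (T₁..T₃)·(T₄..T₄) → 63492+0+38·37·23 = 95830.
Best split is after T₁, i.e. k = 1.

1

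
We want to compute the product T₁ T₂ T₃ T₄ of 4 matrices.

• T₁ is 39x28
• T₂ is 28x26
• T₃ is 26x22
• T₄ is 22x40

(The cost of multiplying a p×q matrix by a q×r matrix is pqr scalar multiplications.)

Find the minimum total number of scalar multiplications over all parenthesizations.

74360

Adjacent pairs: T₁T₂ = 39·28·26 = 28392; T₂T₃ = 28·26·22 = 16016; T₃T₄ = 26·22·40 = 22880.
Length 3: T₁..T₃: k=1: 0+16016+39·28·22=40040; k=2: 28392+0+39·26·22=50700 → min 40040 | T₂..T₄: k=2: 0+22880+28·26·40=52000; k=3: 16016+0+28·22·40=40656 → min 40656.
Length 4: T₁..T₄: k=1: 0+40656+39·28·40=84336; k=2: 28392+22880+39·26·40=91832; k=3: 40040+0+39·22·40=74360 → min 74360.
Optimal order: ((T₁ (T₂ T₃)) T₄) with cost 74360.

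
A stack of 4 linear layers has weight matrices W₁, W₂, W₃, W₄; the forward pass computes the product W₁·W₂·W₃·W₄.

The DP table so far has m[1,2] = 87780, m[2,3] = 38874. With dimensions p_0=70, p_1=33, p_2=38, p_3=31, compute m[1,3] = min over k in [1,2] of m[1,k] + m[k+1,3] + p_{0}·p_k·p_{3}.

m[1,3] = min over k∈[1,2] of m[1,k]+m[k+1,3]+p_{0}·p_k·p_{3}.
k=1: 0 + 38874 + 70·33·31 = 110484; k=2: 87780 + 0 + 70·38·31 = 170240.
Minimum: 110484 at k=1.

110484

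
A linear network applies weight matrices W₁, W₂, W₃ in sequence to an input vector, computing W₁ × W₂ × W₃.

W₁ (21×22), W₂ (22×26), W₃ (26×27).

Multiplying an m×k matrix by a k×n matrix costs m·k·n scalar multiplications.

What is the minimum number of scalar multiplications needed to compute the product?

26754

Order (W₁ × (W₂ × W₃)): (W₂ × W₃): 22×26 by 26×27 → 22×27, cost 22·26·27 = 15444; (W₁ × (W₂ × W₃)): 21×22 by 22×27 → 21×27, cost 21·22·27 = 12474; cumulative 27918. Total 27918.
Order ((W₁ × W₂) × W₃): (W₁ × W₂): 21×22 by 22×26 → 21×26, cost 21·22·26 = 12012; ((W₁ × W₂) × W₃): 21×26 by 26×27 → 21×27, cost 21·26·27 = 14742; cumulative 26754. Total 26754.
Minimum: 26754.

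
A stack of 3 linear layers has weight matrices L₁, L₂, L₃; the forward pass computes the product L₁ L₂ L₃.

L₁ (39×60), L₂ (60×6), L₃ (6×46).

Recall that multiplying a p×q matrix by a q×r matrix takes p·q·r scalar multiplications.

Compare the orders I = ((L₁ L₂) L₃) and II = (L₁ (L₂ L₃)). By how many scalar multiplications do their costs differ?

Order I = ((L₁ L₂) L₃): (L₁ L₂): 39×60 by 60×6 → 39×6, cost 39·60·6 = 14040; ((L₁ L₂) L₃): 39×6 by 6×46 → 39×46, cost 39·6·46 = 10764; cumulative 24804. Total 24804.
Order II = (L₁ (L₂ L₃)): (L₂ L₃): 60×6 by 6×46 → 60×46, cost 60·6·46 = 16560; (L₁ (L₂ L₃)): 39×60 by 60×46 → 39×46, cost 39·60·46 = 107640; cumulative 124200. Total 124200.
Difference: |24804 − 124200| = 99396.

99396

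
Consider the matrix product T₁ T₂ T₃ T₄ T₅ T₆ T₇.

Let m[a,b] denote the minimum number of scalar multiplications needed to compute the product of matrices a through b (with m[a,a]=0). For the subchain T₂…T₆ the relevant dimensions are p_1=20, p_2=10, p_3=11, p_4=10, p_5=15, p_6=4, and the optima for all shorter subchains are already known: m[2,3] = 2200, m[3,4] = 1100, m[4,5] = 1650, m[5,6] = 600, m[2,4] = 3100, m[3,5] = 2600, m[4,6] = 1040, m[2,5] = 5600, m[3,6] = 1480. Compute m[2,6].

m[2,6] = min over k∈[2,5] of m[2,k]+m[k+1,6]+p_{1}·p_k·p_{6}.
k=2: 0 + 1480 + 20·10·4 = 2280; k=3: 2200 + 1040 + 20·11·4 = 4120; k=4: 3100 + 600 + 20·10·4 = 4500; k=5: 5600 + 0 + 20·15·4 = 6800.
Minimum: 2280 at k=2.

2280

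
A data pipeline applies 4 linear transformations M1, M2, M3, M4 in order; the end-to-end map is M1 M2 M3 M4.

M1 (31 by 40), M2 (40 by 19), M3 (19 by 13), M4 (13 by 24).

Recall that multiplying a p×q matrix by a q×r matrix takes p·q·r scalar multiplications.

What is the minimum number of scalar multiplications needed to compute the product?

35672

Adjacent pairs: M1M2 = 31·40·19 = 23560; M2M3 = 40·19·13 = 9880; M3M4 = 19·13·24 = 5928.
Length 3: M1..M3: k=1: 0+9880+31·40·13=26000; k=2: 23560+0+31·19·13=31217 → min 26000 | M2..M4: k=2: 0+5928+40·19·24=24168; k=3: 9880+0+40·13·24=22360 → min 22360.
Length 4: M1..M4: k=1: 0+22360+31·40·24=52120; k=2: 23560+5928+31·19·24=43624; k=3: 26000+0+31·13·24=35672 → min 35672.
Optimal order: ((M1 (M2 M3)) M4) with cost 35672.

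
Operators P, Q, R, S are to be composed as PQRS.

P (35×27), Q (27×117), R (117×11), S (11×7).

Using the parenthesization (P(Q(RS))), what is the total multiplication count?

37737

(RS): 117×11 by 11×7 → 117×7, cost 117·11·7 = 9009
(Q(RS)): 27×117 by 117×7 → 27×7, cost 27·117·7 = 22113; cumulative 31122
(P(Q(RS))): 35×27 by 27×7 → 35×7, cost 35·27·7 = 6615; cumulative 37737
Total: 37737 scalar multiplications.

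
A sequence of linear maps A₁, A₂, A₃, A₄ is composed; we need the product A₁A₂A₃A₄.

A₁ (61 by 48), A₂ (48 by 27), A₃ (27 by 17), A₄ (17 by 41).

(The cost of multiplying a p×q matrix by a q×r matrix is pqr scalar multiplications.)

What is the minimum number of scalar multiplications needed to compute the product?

Adjacent pairs: A₁A₂ = 61·48·27 = 79056; A₂A₃ = 48·27·17 = 22032; A₃A₄ = 27·17·41 = 18819.
Length 3: A₁..A₃: k=1: 0+22032+61·48·17=71808; k=2: 79056+0+61·27·17=107055 → min 71808 | A₂..A₄: k=2: 0+18819+48·27·41=71955; k=3: 22032+0+48·17·41=55488 → min 55488.
Length 4: A₁..A₄: k=1: 0+55488+61·48·41=175536; k=2: 79056+18819+61·27·41=165402; k=3: 71808+0+61·17·41=114325 → min 114325.
Optimal order: ((A₁(A₂A₃))A₄) with cost 114325.

114325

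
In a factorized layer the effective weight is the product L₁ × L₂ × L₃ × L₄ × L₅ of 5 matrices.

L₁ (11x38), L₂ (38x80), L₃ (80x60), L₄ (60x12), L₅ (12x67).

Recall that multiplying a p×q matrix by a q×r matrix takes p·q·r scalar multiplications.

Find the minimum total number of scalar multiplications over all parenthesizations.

Adjacent pairs: L₁L₂ = 11·38·80 = 33440; L₂L₃ = 38·80·60 = 182400; L₃L₄ = 80·60·12 = 57600; L₄L₅ = 60·12·67 = 48240.
Length 3: L₁..L₃: k=1: 0+182400+11·38·60=207480; k=2: 33440+0+11·80·60=86240 → min 86240 | L₂..L₄: k=2: 0+57600+38·80·12=94080; k=3: 182400+0+38·60·12=209760 → min 94080 | L₃..L₅: k=3: 0+48240+80·60·67=369840; k=4: 57600+0+80·12·67=121920 → min 121920.
Length 4: L₁..L₄: k=1: 0+94080+11·38·12=99096; k=2: 33440+57600+11·80·12=101600; k=3: 86240+0+11·60·12=94160 → min 94160 | L₂..L₅: k=2: 0+121920+38·80·67=325600; k=3: 182400+48240+38·60·67=383400; k=4: 94080+0+38·12·67=124632 → min 124632.
Length 5: L₁..L₅: k=1: 0+124632+11·38·67=152638; k=2: 33440+121920+11·80·67=214320; k=3: 86240+48240+11·60·67=178700; k=4: 94160+0+11·12·67=103004 → min 103004.
Optimal order: ((((L₁ × L₂) × L₃) × L₄) × L₅) with cost 103004.

103004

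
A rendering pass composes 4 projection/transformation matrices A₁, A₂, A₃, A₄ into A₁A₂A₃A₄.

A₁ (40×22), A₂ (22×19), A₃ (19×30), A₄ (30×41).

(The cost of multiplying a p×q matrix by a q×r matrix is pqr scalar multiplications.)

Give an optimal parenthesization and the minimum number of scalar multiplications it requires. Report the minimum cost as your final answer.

71250

Adjacent pairs: A₁A₂ = 40·22·19 = 16720; A₂A₃ = 22·19·30 = 12540; A₃A₄ = 19·30·41 = 23370.
Length 3: A₁..A₃: k=1: 0+12540+40·22·30=38940; k=2: 16720+0+40·19·30=39520 → min 38940 | A₂..A₄: k=2: 0+23370+22·19·41=40508; k=3: 12540+0+22·30·41=39600 → min 39600.
Length 4: A₁..A₄: k=1: 0+39600+40·22·41=75680; k=2: 16720+23370+40·19·41=71250; k=3: 38940+0+40·30·41=88140 → min 71250.
Optimal parenthesization: ((A₁A₂)(A₃A₄)) with cost 71250.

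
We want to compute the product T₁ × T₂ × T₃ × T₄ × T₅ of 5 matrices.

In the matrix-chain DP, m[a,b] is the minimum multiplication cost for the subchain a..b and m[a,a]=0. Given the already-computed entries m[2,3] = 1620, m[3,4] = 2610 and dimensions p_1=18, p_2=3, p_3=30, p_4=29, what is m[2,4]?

4176

m[2,4] = min over k∈[2,3] of m[2,k]+m[k+1,4]+p_{1}·p_k·p_{4}.
k=2: 0 + 2610 + 18·3·29 = 4176; k=3: 1620 + 0 + 18·30·29 = 17280.
Minimum: 4176 at k=2.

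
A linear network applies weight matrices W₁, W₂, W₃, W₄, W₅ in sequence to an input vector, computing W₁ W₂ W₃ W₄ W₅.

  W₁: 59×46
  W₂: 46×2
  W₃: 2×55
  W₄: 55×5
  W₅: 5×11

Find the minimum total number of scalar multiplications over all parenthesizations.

7386

Adjacent pairs: W₁W₂ = 59·46·2 = 5428; W₂W₃ = 46·2·55 = 5060; W₃W₄ = 2·55·5 = 550; W₄W₅ = 55·5·11 = 3025.
Length 3: W₁..W₃: k=1: 0+5060+59·46·55=154330; k=2: 5428+0+59·2·55=11918 → min 11918 | W₂..W₄: k=2: 0+550+46·2·5=1010; k=3: 5060+0+46·55·5=17710 → min 1010 | W₃..W₅: k=3: 0+3025+2·55·11=4235; k=4: 550+0+2·5·11=660 → min 660.
Length 4: W₁..W₄: k=1: 0+1010+59·46·5=14580; k=2: 5428+550+59·2·5=6568; k=3: 11918+0+59·55·5=28143 → min 6568 | W₂..W₅: k=2: 0+660+46·2·11=1672; k=3: 5060+3025+46·55·11=35915; k=4: 1010+0+46·5·11=3540 → min 1672.
Length 5: W₁..W₅: k=1: 0+1672+59·46·11=31526; k=2: 5428+660+59·2·11=7386; k=3: 11918+3025+59·55·11=50638; k=4: 6568+0+59·5·11=9813 → min 7386.
Optimal order: ((W₁ W₂) ((W₃ W₄) W₅)) with cost 7386.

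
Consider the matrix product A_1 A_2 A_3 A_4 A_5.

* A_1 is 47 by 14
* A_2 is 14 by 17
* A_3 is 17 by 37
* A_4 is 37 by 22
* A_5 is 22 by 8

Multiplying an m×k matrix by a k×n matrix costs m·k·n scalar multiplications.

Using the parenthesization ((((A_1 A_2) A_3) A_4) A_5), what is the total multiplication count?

(A_1 A_2): 47×14 by 14×17 → 47×17, cost 47·14·17 = 11186
((A_1 A_2) A_3): 47×17 by 17×37 → 47×37, cost 47·17·37 = 29563; cumulative 40749
(((A_1 A_2) A_3) A_4): 47×37 by 37×22 → 47×22, cost 47·37·22 = 38258; cumulative 79007
((((A_1 A_2) A_3) A_4) A_5): 47×22 by 22×8 → 47×8, cost 47·22·8 = 8272; cumulative 87279
Total: 87279 scalar multiplications.

87279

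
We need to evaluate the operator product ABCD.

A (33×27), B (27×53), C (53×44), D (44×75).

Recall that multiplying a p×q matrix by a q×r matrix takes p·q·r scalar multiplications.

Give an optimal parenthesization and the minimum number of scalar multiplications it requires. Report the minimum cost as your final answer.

211068

Adjacent pairs: AB = 33·27·53 = 47223; BC = 27·53·44 = 62964; CD = 53·44·75 = 174900.
Length 3: A..C: k=1: 0+62964+33·27·44=102168; k=2: 47223+0+33·53·44=124179 → min 102168 | B..D: k=2: 0+174900+27·53·75=282225; k=3: 62964+0+27·44·75=152064 → min 152064.
Length 4: A..D: k=1: 0+152064+33·27·75=218889; k=2: 47223+174900+33·53·75=353298; k=3: 102168+0+33·44·75=211068 → min 211068.
Optimal parenthesization: ((A(BC))D) with cost 211068.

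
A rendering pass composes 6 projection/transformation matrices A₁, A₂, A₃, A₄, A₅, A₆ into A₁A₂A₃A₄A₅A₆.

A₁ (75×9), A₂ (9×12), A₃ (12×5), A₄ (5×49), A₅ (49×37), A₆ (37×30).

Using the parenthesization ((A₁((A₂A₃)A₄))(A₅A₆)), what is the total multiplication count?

(A₂A₃): 9×12 by 12×5 → 9×5, cost 9·12·5 = 540
((A₂A₃)A₄): 9×5 by 5×49 → 9×49, cost 9·5·49 = 2205; cumulative 2745
(A₁((A₂A₃)A₄)): 75×9 by 9×49 → 75×49, cost 75·9·49 = 33075; cumulative 35820
(A₅A₆): 49×37 by 37×30 → 49×30, cost 49·37·30 = 54390
((A₁((A₂A₃)A₄))(A₅A₆)): 75×49 by 49×30 → 75×30, cost 75·49·30 = 110250; cumulative 200460
Total: 200460 scalar multiplications.

200460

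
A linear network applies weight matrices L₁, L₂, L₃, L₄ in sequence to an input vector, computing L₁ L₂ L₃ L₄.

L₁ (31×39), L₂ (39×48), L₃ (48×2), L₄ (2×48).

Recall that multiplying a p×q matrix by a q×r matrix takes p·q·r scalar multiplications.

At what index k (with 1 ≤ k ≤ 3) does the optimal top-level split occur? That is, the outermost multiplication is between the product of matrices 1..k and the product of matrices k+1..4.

Adjacent pairs: L₁L₂ = 31·39·48 = 58032; L₂L₃ = 39·48·2 = 3744; L₃L₄ = 48·2·48 = 4608.
Length 3: L₁..L₃: k=1: 0+3744+31·39·2=6162; k=2: 58032+0+31·48·2=61008 → min 6162 | L₂..L₄: k=2: 0+4608+39·48·48=94464; k=3: 3744+0+39·2·48=7488 → min 7488.
Top-level splits: k=1: (L₁..L₁)·(L₂..L₄) → 0+7488+31·39·48 = 65520; k=2: (L₁..L₂)·(L₃..L₄) → 58032+4608+31·48·48 = 134064; k=3: (L₁..L₃)·(L₄..L₄) → 6162+0+31·2·48 = 9138.
Best split is after L₃, i.e. k = 3.

3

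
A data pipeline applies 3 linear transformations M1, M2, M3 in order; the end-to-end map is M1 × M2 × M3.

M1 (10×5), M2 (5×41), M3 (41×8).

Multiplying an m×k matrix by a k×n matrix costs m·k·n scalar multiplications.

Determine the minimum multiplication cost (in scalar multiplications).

2040

Order (M1 × (M2 × M3)): (M2 × M3): 5×41 by 41×8 → 5×8, cost 5·41·8 = 1640; (M1 × (M2 × M3)): 10×5 by 5×8 → 10×8, cost 10·5·8 = 400; cumulative 2040. Total 2040.
Order ((M1 × M2) × M3): (M1 × M2): 10×5 by 5×41 → 10×41, cost 10·5·41 = 2050; ((M1 × M2) × M3): 10×41 by 41×8 → 10×8, cost 10·41·8 = 3280; cumulative 5330. Total 5330.
Minimum: 2040.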